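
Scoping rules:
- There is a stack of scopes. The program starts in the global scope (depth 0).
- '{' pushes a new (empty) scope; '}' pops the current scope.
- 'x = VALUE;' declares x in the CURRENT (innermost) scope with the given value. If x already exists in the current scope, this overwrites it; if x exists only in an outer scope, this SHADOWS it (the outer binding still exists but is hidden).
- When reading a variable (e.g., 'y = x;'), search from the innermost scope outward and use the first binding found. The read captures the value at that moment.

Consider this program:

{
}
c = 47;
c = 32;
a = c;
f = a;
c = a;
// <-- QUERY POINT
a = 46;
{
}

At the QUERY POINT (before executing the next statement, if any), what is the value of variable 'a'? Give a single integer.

Step 1: enter scope (depth=1)
Step 2: exit scope (depth=0)
Step 3: declare c=47 at depth 0
Step 4: declare c=32 at depth 0
Step 5: declare a=(read c)=32 at depth 0
Step 6: declare f=(read a)=32 at depth 0
Step 7: declare c=(read a)=32 at depth 0
Visible at query point: a=32 c=32 f=32

Answer: 32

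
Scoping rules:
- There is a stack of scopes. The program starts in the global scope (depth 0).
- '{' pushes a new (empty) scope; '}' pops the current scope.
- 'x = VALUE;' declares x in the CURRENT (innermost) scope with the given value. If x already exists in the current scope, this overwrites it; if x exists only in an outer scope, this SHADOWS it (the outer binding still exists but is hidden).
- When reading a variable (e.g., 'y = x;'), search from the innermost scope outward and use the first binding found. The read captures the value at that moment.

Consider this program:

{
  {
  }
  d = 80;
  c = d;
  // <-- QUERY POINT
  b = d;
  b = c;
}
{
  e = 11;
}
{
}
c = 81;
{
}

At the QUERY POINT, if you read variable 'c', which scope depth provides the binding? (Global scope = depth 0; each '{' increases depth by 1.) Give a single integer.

Answer: 1

Derivation:
Step 1: enter scope (depth=1)
Step 2: enter scope (depth=2)
Step 3: exit scope (depth=1)
Step 4: declare d=80 at depth 1
Step 5: declare c=(read d)=80 at depth 1
Visible at query point: c=80 d=80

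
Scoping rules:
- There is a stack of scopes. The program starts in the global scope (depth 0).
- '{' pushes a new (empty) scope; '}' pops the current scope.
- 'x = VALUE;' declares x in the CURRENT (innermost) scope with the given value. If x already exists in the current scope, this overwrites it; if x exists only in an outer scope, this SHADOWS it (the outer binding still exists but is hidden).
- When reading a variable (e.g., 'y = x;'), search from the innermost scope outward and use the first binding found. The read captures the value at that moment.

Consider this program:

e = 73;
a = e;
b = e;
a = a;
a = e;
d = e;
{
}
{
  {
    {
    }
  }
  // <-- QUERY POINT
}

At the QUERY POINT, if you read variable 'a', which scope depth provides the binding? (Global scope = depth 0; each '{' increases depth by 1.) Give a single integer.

Step 1: declare e=73 at depth 0
Step 2: declare a=(read e)=73 at depth 0
Step 3: declare b=(read e)=73 at depth 0
Step 4: declare a=(read a)=73 at depth 0
Step 5: declare a=(read e)=73 at depth 0
Step 6: declare d=(read e)=73 at depth 0
Step 7: enter scope (depth=1)
Step 8: exit scope (depth=0)
Step 9: enter scope (depth=1)
Step 10: enter scope (depth=2)
Step 11: enter scope (depth=3)
Step 12: exit scope (depth=2)
Step 13: exit scope (depth=1)
Visible at query point: a=73 b=73 d=73 e=73

Answer: 0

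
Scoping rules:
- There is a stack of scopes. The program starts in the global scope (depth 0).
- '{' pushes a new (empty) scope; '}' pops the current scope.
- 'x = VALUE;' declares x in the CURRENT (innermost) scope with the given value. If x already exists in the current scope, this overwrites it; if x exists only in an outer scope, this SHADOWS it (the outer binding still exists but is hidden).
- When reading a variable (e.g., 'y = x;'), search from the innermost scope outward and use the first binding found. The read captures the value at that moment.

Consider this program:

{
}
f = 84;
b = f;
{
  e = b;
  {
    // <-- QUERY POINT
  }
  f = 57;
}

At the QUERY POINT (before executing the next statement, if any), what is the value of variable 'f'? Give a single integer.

Step 1: enter scope (depth=1)
Step 2: exit scope (depth=0)
Step 3: declare f=84 at depth 0
Step 4: declare b=(read f)=84 at depth 0
Step 5: enter scope (depth=1)
Step 6: declare e=(read b)=84 at depth 1
Step 7: enter scope (depth=2)
Visible at query point: b=84 e=84 f=84

Answer: 84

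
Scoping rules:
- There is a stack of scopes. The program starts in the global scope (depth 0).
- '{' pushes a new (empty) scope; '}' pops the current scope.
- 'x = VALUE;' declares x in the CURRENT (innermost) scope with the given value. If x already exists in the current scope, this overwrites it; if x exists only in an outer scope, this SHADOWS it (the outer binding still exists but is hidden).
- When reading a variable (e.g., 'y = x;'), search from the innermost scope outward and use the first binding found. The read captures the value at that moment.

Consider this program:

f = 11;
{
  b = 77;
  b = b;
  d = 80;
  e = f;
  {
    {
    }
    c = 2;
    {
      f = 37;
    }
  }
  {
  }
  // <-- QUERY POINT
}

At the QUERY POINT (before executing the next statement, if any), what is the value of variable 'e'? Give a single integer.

Answer: 11

Derivation:
Step 1: declare f=11 at depth 0
Step 2: enter scope (depth=1)
Step 3: declare b=77 at depth 1
Step 4: declare b=(read b)=77 at depth 1
Step 5: declare d=80 at depth 1
Step 6: declare e=(read f)=11 at depth 1
Step 7: enter scope (depth=2)
Step 8: enter scope (depth=3)
Step 9: exit scope (depth=2)
Step 10: declare c=2 at depth 2
Step 11: enter scope (depth=3)
Step 12: declare f=37 at depth 3
Step 13: exit scope (depth=2)
Step 14: exit scope (depth=1)
Step 15: enter scope (depth=2)
Step 16: exit scope (depth=1)
Visible at query point: b=77 d=80 e=11 f=11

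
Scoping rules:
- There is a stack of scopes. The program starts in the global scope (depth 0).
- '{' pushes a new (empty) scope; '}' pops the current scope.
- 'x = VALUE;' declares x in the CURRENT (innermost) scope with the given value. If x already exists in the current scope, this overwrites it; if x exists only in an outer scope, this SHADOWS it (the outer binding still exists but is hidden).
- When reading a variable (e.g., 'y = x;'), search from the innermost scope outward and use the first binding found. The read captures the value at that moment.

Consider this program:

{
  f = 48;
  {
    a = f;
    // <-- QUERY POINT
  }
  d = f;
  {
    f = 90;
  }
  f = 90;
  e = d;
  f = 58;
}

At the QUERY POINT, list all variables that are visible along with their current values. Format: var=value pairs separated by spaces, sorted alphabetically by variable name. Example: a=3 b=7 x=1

Answer: a=48 f=48

Derivation:
Step 1: enter scope (depth=1)
Step 2: declare f=48 at depth 1
Step 3: enter scope (depth=2)
Step 4: declare a=(read f)=48 at depth 2
Visible at query point: a=48 f=48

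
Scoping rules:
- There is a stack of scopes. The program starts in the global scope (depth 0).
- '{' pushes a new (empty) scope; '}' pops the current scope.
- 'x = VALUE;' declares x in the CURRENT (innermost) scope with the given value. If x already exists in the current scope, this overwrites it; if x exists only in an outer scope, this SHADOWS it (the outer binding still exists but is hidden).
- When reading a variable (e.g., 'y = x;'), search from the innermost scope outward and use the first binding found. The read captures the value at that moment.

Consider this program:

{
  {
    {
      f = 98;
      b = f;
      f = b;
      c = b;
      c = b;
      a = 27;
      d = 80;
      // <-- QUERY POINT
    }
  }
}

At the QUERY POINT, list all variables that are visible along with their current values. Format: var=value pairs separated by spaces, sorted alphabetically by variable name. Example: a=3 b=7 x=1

Answer: a=27 b=98 c=98 d=80 f=98

Derivation:
Step 1: enter scope (depth=1)
Step 2: enter scope (depth=2)
Step 3: enter scope (depth=3)
Step 4: declare f=98 at depth 3
Step 5: declare b=(read f)=98 at depth 3
Step 6: declare f=(read b)=98 at depth 3
Step 7: declare c=(read b)=98 at depth 3
Step 8: declare c=(read b)=98 at depth 3
Step 9: declare a=27 at depth 3
Step 10: declare d=80 at depth 3
Visible at query point: a=27 b=98 c=98 d=80 f=98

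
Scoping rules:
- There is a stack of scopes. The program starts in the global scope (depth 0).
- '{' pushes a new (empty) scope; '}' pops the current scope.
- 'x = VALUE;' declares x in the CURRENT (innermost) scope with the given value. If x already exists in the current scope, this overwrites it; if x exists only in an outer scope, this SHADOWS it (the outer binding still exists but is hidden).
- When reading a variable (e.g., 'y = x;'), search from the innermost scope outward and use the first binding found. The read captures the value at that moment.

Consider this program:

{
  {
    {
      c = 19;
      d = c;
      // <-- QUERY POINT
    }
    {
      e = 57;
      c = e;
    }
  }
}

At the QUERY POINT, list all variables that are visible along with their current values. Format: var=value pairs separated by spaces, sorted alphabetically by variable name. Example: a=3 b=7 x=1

Step 1: enter scope (depth=1)
Step 2: enter scope (depth=2)
Step 3: enter scope (depth=3)
Step 4: declare c=19 at depth 3
Step 5: declare d=(read c)=19 at depth 3
Visible at query point: c=19 d=19

Answer: c=19 d=19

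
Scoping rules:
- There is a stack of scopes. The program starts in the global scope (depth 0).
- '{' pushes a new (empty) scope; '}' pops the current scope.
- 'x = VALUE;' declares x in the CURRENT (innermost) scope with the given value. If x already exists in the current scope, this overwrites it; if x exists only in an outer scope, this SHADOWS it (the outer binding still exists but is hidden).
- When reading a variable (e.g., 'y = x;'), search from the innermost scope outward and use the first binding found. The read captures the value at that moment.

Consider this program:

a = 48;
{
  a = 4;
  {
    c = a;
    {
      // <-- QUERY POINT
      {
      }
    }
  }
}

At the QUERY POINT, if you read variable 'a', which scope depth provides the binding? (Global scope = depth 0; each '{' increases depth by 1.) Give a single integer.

Step 1: declare a=48 at depth 0
Step 2: enter scope (depth=1)
Step 3: declare a=4 at depth 1
Step 4: enter scope (depth=2)
Step 5: declare c=(read a)=4 at depth 2
Step 6: enter scope (depth=3)
Visible at query point: a=4 c=4

Answer: 1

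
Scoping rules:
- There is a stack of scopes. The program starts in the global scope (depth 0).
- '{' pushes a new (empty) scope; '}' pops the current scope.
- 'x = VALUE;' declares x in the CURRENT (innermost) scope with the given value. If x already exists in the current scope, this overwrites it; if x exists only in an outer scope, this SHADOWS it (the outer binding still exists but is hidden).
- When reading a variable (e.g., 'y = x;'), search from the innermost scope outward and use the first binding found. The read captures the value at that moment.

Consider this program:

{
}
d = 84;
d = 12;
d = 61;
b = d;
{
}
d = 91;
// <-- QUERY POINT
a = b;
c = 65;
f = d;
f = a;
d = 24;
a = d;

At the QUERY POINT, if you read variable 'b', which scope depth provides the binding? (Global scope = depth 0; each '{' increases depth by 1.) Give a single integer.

Step 1: enter scope (depth=1)
Step 2: exit scope (depth=0)
Step 3: declare d=84 at depth 0
Step 4: declare d=12 at depth 0
Step 5: declare d=61 at depth 0
Step 6: declare b=(read d)=61 at depth 0
Step 7: enter scope (depth=1)
Step 8: exit scope (depth=0)
Step 9: declare d=91 at depth 0
Visible at query point: b=61 d=91

Answer: 0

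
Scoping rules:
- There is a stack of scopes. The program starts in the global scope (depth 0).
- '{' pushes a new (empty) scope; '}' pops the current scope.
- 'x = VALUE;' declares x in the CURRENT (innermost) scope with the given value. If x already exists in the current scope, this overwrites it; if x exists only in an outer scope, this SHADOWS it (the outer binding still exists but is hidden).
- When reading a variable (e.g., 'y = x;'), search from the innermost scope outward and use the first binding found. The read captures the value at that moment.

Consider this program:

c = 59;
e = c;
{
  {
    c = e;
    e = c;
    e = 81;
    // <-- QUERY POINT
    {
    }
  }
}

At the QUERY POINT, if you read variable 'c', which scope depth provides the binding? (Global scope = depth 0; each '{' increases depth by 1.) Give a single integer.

Answer: 2

Derivation:
Step 1: declare c=59 at depth 0
Step 2: declare e=(read c)=59 at depth 0
Step 3: enter scope (depth=1)
Step 4: enter scope (depth=2)
Step 5: declare c=(read e)=59 at depth 2
Step 6: declare e=(read c)=59 at depth 2
Step 7: declare e=81 at depth 2
Visible at query point: c=59 e=81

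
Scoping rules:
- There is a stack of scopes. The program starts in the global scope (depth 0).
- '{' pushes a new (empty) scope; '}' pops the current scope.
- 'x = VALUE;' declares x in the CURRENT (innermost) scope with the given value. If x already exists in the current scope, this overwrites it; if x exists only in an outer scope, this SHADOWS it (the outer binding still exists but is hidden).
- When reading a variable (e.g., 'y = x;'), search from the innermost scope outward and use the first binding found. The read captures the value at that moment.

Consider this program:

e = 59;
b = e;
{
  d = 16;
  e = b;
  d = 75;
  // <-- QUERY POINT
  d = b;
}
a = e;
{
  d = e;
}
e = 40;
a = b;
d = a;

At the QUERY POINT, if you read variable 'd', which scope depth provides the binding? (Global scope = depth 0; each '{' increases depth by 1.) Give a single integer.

Step 1: declare e=59 at depth 0
Step 2: declare b=(read e)=59 at depth 0
Step 3: enter scope (depth=1)
Step 4: declare d=16 at depth 1
Step 5: declare e=(read b)=59 at depth 1
Step 6: declare d=75 at depth 1
Visible at query point: b=59 d=75 e=59

Answer: 1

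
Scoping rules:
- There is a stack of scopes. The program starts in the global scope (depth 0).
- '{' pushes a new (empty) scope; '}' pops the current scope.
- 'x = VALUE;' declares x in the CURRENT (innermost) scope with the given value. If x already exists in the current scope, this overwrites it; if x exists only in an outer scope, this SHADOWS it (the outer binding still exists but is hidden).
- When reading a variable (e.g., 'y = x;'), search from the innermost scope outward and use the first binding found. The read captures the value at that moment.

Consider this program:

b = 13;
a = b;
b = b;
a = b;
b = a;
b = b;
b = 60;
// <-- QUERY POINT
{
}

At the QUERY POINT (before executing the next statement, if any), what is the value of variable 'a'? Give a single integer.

Answer: 13

Derivation:
Step 1: declare b=13 at depth 0
Step 2: declare a=(read b)=13 at depth 0
Step 3: declare b=(read b)=13 at depth 0
Step 4: declare a=(read b)=13 at depth 0
Step 5: declare b=(read a)=13 at depth 0
Step 6: declare b=(read b)=13 at depth 0
Step 7: declare b=60 at depth 0
Visible at query point: a=13 b=60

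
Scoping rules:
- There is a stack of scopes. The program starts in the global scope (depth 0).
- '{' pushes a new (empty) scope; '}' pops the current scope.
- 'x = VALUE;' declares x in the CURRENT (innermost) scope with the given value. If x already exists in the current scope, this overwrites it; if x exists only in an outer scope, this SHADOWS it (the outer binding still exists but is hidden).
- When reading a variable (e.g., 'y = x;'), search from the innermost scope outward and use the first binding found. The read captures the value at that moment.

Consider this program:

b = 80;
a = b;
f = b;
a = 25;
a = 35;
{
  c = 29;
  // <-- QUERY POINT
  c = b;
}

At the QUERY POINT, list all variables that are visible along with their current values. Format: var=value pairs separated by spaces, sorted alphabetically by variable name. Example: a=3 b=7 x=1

Step 1: declare b=80 at depth 0
Step 2: declare a=(read b)=80 at depth 0
Step 3: declare f=(read b)=80 at depth 0
Step 4: declare a=25 at depth 0
Step 5: declare a=35 at depth 0
Step 6: enter scope (depth=1)
Step 7: declare c=29 at depth 1
Visible at query point: a=35 b=80 c=29 f=80

Answer: a=35 b=80 c=29 f=80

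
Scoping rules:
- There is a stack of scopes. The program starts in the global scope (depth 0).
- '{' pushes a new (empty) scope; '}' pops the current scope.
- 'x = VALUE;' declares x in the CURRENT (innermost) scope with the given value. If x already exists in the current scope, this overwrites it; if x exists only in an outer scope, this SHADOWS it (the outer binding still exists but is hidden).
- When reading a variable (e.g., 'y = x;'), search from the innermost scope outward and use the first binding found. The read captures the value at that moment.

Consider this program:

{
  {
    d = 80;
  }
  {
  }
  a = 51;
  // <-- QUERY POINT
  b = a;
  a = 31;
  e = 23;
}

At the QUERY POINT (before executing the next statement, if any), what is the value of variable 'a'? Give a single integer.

Step 1: enter scope (depth=1)
Step 2: enter scope (depth=2)
Step 3: declare d=80 at depth 2
Step 4: exit scope (depth=1)
Step 5: enter scope (depth=2)
Step 6: exit scope (depth=1)
Step 7: declare a=51 at depth 1
Visible at query point: a=51

Answer: 51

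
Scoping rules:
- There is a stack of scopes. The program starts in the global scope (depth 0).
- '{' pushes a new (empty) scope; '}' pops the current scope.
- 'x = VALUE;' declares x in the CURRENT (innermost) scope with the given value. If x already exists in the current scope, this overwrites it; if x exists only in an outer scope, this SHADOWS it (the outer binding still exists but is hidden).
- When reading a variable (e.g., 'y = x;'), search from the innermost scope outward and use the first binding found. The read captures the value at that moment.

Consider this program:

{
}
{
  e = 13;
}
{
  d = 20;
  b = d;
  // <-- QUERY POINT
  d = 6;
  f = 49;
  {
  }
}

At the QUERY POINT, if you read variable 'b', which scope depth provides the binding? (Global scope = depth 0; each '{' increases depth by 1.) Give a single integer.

Step 1: enter scope (depth=1)
Step 2: exit scope (depth=0)
Step 3: enter scope (depth=1)
Step 4: declare e=13 at depth 1
Step 5: exit scope (depth=0)
Step 6: enter scope (depth=1)
Step 7: declare d=20 at depth 1
Step 8: declare b=(read d)=20 at depth 1
Visible at query point: b=20 d=20

Answer: 1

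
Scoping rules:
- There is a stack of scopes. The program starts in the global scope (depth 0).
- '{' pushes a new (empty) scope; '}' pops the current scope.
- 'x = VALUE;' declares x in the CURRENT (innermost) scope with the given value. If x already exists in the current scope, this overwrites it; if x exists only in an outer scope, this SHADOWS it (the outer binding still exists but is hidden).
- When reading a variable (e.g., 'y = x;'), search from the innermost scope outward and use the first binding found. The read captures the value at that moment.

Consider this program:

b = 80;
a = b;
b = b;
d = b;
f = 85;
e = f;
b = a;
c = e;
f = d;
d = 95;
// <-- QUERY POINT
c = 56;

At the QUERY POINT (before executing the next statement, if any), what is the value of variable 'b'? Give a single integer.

Answer: 80

Derivation:
Step 1: declare b=80 at depth 0
Step 2: declare a=(read b)=80 at depth 0
Step 3: declare b=(read b)=80 at depth 0
Step 4: declare d=(read b)=80 at depth 0
Step 5: declare f=85 at depth 0
Step 6: declare e=(read f)=85 at depth 0
Step 7: declare b=(read a)=80 at depth 0
Step 8: declare c=(read e)=85 at depth 0
Step 9: declare f=(read d)=80 at depth 0
Step 10: declare d=95 at depth 0
Visible at query point: a=80 b=80 c=85 d=95 e=85 f=80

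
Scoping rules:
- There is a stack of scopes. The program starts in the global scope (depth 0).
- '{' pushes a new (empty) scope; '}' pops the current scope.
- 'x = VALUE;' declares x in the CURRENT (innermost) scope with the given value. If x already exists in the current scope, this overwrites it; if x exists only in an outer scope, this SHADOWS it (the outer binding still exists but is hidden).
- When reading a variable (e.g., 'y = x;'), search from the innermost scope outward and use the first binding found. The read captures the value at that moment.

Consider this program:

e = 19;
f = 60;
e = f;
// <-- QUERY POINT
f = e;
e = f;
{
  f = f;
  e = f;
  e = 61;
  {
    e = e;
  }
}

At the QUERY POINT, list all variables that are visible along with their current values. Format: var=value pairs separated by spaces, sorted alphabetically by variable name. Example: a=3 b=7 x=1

Step 1: declare e=19 at depth 0
Step 2: declare f=60 at depth 0
Step 3: declare e=(read f)=60 at depth 0
Visible at query point: e=60 f=60

Answer: e=60 f=60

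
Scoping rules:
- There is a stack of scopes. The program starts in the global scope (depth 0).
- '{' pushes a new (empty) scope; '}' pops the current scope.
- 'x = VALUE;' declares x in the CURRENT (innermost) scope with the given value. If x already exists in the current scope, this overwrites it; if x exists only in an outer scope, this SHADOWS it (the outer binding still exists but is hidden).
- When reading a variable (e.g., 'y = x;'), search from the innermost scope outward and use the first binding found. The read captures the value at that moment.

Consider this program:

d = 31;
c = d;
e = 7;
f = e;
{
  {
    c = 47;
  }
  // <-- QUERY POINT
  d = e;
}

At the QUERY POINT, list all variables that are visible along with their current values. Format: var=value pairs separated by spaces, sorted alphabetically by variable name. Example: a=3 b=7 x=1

Answer: c=31 d=31 e=7 f=7

Derivation:
Step 1: declare d=31 at depth 0
Step 2: declare c=(read d)=31 at depth 0
Step 3: declare e=7 at depth 0
Step 4: declare f=(read e)=7 at depth 0
Step 5: enter scope (depth=1)
Step 6: enter scope (depth=2)
Step 7: declare c=47 at depth 2
Step 8: exit scope (depth=1)
Visible at query point: c=31 d=31 e=7 f=7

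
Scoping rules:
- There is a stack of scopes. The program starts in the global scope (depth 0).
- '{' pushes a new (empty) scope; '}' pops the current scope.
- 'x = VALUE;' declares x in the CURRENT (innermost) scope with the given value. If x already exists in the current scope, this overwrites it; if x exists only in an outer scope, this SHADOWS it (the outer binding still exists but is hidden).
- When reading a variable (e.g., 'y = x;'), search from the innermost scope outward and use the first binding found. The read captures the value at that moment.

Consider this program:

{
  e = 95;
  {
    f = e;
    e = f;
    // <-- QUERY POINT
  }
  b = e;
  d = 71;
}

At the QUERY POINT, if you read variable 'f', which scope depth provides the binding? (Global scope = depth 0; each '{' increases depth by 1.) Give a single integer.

Step 1: enter scope (depth=1)
Step 2: declare e=95 at depth 1
Step 3: enter scope (depth=2)
Step 4: declare f=(read e)=95 at depth 2
Step 5: declare e=(read f)=95 at depth 2
Visible at query point: e=95 f=95

Answer: 2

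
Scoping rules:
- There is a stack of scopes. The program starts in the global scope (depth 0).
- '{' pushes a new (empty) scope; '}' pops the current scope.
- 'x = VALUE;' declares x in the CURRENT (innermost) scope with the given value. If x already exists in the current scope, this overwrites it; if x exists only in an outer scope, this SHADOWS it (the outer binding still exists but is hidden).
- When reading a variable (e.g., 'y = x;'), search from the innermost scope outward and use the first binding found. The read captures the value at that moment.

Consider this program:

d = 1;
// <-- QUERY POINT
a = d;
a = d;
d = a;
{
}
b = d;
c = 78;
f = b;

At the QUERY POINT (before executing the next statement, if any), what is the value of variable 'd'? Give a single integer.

Answer: 1

Derivation:
Step 1: declare d=1 at depth 0
Visible at query point: d=1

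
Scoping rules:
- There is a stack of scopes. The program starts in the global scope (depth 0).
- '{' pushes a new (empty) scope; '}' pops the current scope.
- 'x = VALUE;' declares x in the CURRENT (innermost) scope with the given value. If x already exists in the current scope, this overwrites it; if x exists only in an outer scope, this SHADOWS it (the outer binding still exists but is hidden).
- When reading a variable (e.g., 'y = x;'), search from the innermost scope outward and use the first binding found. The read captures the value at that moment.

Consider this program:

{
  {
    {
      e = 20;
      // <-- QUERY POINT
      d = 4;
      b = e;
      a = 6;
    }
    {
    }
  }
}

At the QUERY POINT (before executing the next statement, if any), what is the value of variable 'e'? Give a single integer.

Step 1: enter scope (depth=1)
Step 2: enter scope (depth=2)
Step 3: enter scope (depth=3)
Step 4: declare e=20 at depth 3
Visible at query point: e=20

Answer: 20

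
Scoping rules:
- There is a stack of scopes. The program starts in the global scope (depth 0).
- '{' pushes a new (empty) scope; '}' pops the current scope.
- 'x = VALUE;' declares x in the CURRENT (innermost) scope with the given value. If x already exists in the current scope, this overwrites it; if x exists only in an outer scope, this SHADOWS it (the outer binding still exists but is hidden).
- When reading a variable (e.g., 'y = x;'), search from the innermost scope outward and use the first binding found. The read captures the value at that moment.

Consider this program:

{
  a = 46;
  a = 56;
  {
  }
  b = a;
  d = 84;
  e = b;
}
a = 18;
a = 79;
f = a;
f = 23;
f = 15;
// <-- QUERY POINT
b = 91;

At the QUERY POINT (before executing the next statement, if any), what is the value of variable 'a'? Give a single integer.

Answer: 79

Derivation:
Step 1: enter scope (depth=1)
Step 2: declare a=46 at depth 1
Step 3: declare a=56 at depth 1
Step 4: enter scope (depth=2)
Step 5: exit scope (depth=1)
Step 6: declare b=(read a)=56 at depth 1
Step 7: declare d=84 at depth 1
Step 8: declare e=(read b)=56 at depth 1
Step 9: exit scope (depth=0)
Step 10: declare a=18 at depth 0
Step 11: declare a=79 at depth 0
Step 12: declare f=(read a)=79 at depth 0
Step 13: declare f=23 at depth 0
Step 14: declare f=15 at depth 0
Visible at query point: a=79 f=15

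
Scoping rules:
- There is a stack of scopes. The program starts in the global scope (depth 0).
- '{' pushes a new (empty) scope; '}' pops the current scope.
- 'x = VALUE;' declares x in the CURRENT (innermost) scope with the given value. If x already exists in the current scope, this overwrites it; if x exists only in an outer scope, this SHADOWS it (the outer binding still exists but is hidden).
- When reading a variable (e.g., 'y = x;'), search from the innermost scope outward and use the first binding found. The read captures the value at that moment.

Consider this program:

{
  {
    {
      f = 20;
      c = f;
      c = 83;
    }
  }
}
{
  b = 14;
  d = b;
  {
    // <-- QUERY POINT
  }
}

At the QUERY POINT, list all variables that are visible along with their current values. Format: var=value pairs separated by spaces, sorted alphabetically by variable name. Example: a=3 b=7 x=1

Answer: b=14 d=14

Derivation:
Step 1: enter scope (depth=1)
Step 2: enter scope (depth=2)
Step 3: enter scope (depth=3)
Step 4: declare f=20 at depth 3
Step 5: declare c=(read f)=20 at depth 3
Step 6: declare c=83 at depth 3
Step 7: exit scope (depth=2)
Step 8: exit scope (depth=1)
Step 9: exit scope (depth=0)
Step 10: enter scope (depth=1)
Step 11: declare b=14 at depth 1
Step 12: declare d=(read b)=14 at depth 1
Step 13: enter scope (depth=2)
Visible at query point: b=14 d=14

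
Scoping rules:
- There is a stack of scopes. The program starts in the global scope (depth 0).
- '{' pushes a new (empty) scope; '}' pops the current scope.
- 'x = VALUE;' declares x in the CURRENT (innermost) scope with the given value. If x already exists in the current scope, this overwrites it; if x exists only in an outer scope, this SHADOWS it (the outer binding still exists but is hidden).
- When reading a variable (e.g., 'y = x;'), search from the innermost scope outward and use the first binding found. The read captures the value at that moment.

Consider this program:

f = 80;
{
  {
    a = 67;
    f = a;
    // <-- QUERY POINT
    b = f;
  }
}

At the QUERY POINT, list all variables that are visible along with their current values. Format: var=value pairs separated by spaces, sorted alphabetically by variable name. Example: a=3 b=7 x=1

Step 1: declare f=80 at depth 0
Step 2: enter scope (depth=1)
Step 3: enter scope (depth=2)
Step 4: declare a=67 at depth 2
Step 5: declare f=(read a)=67 at depth 2
Visible at query point: a=67 f=67

Answer: a=67 f=67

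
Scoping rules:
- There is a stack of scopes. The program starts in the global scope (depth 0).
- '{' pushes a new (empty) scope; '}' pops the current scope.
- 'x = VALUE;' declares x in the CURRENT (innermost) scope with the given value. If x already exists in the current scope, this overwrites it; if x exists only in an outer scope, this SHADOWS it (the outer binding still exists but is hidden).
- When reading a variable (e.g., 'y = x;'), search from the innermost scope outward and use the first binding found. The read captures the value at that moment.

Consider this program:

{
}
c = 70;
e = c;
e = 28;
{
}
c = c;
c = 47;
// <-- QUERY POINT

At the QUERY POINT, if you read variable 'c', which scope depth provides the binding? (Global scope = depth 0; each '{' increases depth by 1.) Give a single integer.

Step 1: enter scope (depth=1)
Step 2: exit scope (depth=0)
Step 3: declare c=70 at depth 0
Step 4: declare e=(read c)=70 at depth 0
Step 5: declare e=28 at depth 0
Step 6: enter scope (depth=1)
Step 7: exit scope (depth=0)
Step 8: declare c=(read c)=70 at depth 0
Step 9: declare c=47 at depth 0
Visible at query point: c=47 e=28

Answer: 0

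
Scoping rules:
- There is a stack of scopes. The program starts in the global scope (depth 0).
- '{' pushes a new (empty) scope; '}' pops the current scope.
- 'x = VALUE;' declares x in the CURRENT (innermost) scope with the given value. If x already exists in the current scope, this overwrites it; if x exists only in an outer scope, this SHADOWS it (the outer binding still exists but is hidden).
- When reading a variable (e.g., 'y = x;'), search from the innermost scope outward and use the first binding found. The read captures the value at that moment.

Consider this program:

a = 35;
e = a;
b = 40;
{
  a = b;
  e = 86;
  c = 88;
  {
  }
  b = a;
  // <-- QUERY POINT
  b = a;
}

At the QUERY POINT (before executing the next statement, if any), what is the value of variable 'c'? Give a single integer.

Answer: 88

Derivation:
Step 1: declare a=35 at depth 0
Step 2: declare e=(read a)=35 at depth 0
Step 3: declare b=40 at depth 0
Step 4: enter scope (depth=1)
Step 5: declare a=(read b)=40 at depth 1
Step 6: declare e=86 at depth 1
Step 7: declare c=88 at depth 1
Step 8: enter scope (depth=2)
Step 9: exit scope (depth=1)
Step 10: declare b=(read a)=40 at depth 1
Visible at query point: a=40 b=40 c=88 e=86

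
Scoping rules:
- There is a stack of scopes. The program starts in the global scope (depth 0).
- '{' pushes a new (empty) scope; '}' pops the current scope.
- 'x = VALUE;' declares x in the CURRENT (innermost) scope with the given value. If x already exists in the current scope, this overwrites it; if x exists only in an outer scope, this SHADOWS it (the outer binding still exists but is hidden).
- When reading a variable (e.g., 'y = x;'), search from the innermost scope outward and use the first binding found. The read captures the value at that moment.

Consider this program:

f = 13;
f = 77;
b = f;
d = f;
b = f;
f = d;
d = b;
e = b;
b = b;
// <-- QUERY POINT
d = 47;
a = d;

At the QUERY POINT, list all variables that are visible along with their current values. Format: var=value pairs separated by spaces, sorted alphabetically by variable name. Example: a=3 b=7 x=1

Answer: b=77 d=77 e=77 f=77

Derivation:
Step 1: declare f=13 at depth 0
Step 2: declare f=77 at depth 0
Step 3: declare b=(read f)=77 at depth 0
Step 4: declare d=(read f)=77 at depth 0
Step 5: declare b=(read f)=77 at depth 0
Step 6: declare f=(read d)=77 at depth 0
Step 7: declare d=(read b)=77 at depth 0
Step 8: declare e=(read b)=77 at depth 0
Step 9: declare b=(read b)=77 at depth 0
Visible at query point: b=77 d=77 e=77 f=77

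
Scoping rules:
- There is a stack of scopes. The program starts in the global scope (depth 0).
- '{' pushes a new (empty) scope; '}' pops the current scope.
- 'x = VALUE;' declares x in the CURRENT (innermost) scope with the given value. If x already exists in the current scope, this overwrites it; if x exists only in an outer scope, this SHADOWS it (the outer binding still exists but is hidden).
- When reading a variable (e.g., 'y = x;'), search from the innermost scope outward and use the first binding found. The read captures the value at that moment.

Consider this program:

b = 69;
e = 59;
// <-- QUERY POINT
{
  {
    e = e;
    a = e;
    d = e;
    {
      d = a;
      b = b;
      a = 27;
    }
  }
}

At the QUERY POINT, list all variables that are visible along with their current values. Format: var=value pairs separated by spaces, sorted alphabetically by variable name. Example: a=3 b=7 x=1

Answer: b=69 e=59

Derivation:
Step 1: declare b=69 at depth 0
Step 2: declare e=59 at depth 0
Visible at query point: b=69 e=59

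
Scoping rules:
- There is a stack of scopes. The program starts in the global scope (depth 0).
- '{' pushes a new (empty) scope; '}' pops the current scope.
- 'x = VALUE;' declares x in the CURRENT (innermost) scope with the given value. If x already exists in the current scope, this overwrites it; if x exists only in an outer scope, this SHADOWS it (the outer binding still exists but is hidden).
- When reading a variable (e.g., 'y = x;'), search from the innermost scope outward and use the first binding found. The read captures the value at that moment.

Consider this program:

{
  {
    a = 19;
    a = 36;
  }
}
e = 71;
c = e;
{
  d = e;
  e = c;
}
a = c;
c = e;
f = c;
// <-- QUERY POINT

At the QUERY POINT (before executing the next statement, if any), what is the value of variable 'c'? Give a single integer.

Step 1: enter scope (depth=1)
Step 2: enter scope (depth=2)
Step 3: declare a=19 at depth 2
Step 4: declare a=36 at depth 2
Step 5: exit scope (depth=1)
Step 6: exit scope (depth=0)
Step 7: declare e=71 at depth 0
Step 8: declare c=(read e)=71 at depth 0
Step 9: enter scope (depth=1)
Step 10: declare d=(read e)=71 at depth 1
Step 11: declare e=(read c)=71 at depth 1
Step 12: exit scope (depth=0)
Step 13: declare a=(read c)=71 at depth 0
Step 14: declare c=(read e)=71 at depth 0
Step 15: declare f=(read c)=71 at depth 0
Visible at query point: a=71 c=71 e=71 f=71

Answer: 71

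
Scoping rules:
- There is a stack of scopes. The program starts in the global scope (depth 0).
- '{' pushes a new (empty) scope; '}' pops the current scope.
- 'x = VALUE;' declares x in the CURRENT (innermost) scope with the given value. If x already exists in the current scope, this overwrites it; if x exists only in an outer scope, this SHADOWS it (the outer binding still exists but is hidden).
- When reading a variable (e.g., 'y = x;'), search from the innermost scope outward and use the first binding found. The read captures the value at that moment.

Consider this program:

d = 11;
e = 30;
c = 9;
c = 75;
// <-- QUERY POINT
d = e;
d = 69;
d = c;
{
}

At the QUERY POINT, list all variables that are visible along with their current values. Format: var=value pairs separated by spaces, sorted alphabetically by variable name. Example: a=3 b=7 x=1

Step 1: declare d=11 at depth 0
Step 2: declare e=30 at depth 0
Step 3: declare c=9 at depth 0
Step 4: declare c=75 at depth 0
Visible at query point: c=75 d=11 e=30

Answer: c=75 d=11 e=30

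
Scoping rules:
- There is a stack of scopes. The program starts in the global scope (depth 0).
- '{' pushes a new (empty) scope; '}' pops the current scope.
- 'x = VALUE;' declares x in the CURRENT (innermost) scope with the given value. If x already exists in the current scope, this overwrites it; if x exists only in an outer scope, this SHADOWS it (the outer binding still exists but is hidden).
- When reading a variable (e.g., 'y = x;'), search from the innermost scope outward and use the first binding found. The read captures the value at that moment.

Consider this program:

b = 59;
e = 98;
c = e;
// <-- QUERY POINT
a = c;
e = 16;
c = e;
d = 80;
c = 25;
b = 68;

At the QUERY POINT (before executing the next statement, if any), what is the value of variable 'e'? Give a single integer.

Answer: 98

Derivation:
Step 1: declare b=59 at depth 0
Step 2: declare e=98 at depth 0
Step 3: declare c=(read e)=98 at depth 0
Visible at query point: b=59 c=98 e=98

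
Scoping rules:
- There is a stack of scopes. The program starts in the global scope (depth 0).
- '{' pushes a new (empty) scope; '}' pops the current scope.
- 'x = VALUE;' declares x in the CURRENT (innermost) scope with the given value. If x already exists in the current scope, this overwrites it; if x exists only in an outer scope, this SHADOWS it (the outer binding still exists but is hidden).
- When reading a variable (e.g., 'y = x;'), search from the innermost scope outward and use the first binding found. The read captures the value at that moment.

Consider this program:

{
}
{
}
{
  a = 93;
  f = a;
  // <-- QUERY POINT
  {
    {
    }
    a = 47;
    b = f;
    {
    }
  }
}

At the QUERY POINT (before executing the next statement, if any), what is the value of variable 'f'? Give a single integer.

Step 1: enter scope (depth=1)
Step 2: exit scope (depth=0)
Step 3: enter scope (depth=1)
Step 4: exit scope (depth=0)
Step 5: enter scope (depth=1)
Step 6: declare a=93 at depth 1
Step 7: declare f=(read a)=93 at depth 1
Visible at query point: a=93 f=93

Answer: 93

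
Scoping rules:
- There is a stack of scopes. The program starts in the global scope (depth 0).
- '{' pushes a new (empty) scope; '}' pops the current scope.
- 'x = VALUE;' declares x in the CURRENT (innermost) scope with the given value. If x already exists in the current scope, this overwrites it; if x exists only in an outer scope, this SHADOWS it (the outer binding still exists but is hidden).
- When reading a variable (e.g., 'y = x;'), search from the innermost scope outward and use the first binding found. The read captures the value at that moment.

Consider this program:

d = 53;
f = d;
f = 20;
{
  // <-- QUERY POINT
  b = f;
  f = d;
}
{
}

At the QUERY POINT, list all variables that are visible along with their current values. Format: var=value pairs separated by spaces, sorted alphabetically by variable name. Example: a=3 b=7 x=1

Answer: d=53 f=20

Derivation:
Step 1: declare d=53 at depth 0
Step 2: declare f=(read d)=53 at depth 0
Step 3: declare f=20 at depth 0
Step 4: enter scope (depth=1)
Visible at query point: d=53 f=20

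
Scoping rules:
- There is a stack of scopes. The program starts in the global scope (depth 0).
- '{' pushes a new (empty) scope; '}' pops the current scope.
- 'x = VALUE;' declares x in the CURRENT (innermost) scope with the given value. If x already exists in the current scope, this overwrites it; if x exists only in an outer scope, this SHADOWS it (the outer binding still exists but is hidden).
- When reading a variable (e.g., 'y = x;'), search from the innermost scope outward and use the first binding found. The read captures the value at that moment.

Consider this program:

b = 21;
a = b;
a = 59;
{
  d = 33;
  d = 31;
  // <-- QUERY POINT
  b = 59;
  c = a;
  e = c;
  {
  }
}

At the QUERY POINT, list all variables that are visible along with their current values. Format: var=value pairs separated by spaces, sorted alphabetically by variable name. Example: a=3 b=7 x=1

Answer: a=59 b=21 d=31

Derivation:
Step 1: declare b=21 at depth 0
Step 2: declare a=(read b)=21 at depth 0
Step 3: declare a=59 at depth 0
Step 4: enter scope (depth=1)
Step 5: declare d=33 at depth 1
Step 6: declare d=31 at depth 1
Visible at query point: a=59 b=21 d=31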